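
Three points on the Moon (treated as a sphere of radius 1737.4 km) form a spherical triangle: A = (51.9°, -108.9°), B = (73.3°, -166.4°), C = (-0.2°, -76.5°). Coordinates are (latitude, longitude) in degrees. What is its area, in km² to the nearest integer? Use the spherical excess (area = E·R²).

Side lengths (central angles): a = 1.5736, b = 1.0260, c = 0.5567 rad; semiperimeter s = 1.5782.
By l'Huilier's theorem, tan(E/4) = √[tan(s/2) tan((s−a)/2) tan((s−b)/2) tan((s−c)/2)], giving spherical excess E = 0.0761 rad.
Area = E·R² = 0.0761 × (1737.4)² ≈ 229749 km².

229749 km²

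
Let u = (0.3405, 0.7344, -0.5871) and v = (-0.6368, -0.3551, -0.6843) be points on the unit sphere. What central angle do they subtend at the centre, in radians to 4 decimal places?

1.6467 rad

u·v = -0.0759; |u| = 1.0000, |v| = 0.9999.
cos θ = (u·v)/(|u||v|) = -0.0759, so θ = 1.6467 rad.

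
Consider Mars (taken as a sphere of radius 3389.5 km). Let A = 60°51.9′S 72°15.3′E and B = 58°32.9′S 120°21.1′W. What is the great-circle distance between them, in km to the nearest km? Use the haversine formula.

In radians: φ₁ = -1.0623, φ₂ = -1.0219, Δλ = 167.393° = 2.9216 rad.
Haversine: a = sin²(Δφ/2) + cos φ₁ cos φ₂ sin²(Δλ/2) = 0.0004 + (0.4869)(0.5218)(0.9879) = 0.25138.
Central angle c = 2·arcsin(√a) = 1.05039 rad.
Distance = R·c = 3389.5 × 1.0504 ≈ 3560 km.

3560 km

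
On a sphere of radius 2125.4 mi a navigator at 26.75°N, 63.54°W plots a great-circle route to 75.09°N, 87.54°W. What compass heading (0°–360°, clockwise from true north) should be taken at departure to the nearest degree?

Δλ = -24.000° = -0.4189 rad.
y = sin Δλ · cos φ₂ = (-0.4067)(0.2573) = -0.1047
x = cos φ₁ sin φ₂ − sin φ₁ cos φ₂ cos Δλ = (0.8930)(0.9663) − (0.4501)(0.2573)(0.9135) = 0.7571
θ = atan2(y, x) = -7.87°; adding 360° gives 352°.

352°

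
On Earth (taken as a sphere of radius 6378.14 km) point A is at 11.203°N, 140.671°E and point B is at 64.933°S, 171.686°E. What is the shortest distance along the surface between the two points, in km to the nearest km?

8863 km

With latitudes φ₁ = 11.203°, φ₂ = -64.933° and longitude difference Δλ = 31.015°:
Haversine: a = sin²(Δφ/2) + cos φ₁ cos φ₂ sin²(Δλ/2) = 0.3802 + (0.9809)(0.4237)(0.0715) = 0.40990.
Central angle c = 2·arcsin(√a) = 1.38961 rad.
Distance = R·c = 6378.14 × 1.3896 ≈ 8863 km.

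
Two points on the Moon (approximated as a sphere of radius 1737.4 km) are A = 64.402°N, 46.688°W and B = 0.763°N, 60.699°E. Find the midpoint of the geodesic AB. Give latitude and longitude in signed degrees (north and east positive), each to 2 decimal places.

43.53°, 35.36°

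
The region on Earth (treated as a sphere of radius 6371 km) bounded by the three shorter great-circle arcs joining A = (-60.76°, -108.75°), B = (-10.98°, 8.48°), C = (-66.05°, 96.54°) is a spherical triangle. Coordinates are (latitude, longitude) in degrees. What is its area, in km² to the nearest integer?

Side lengths (central angles): a = 1.3821, b = 0.9044, c = 1.6240 rad; semiperimeter s = 1.9553.
By l'Huilier's theorem, tan(E/4) = √[tan(s/2) tan((s−a)/2) tan((s−b)/2) tan((s−c)/2)], giving spherical excess E = 0.8120 rad.
Area = E·R² = 0.8120 × (6371)² ≈ 32957336 km².

32957336 km²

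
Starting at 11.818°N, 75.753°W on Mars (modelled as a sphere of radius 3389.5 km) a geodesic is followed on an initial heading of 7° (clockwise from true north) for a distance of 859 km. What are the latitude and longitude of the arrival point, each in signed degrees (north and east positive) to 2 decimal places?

Angular distance δ = d/R = 859/3389.5 = 0.25343 rad; initial bearing θ = 0.1222 rad.
sin φ₂ = sin φ₁ cos δ + cos φ₁ sin δ cos θ = (0.2048)(0.9681) + (0.9788)(0.2507)(0.9925) = 0.4418, so φ₂ = 26.22°.
Δλ = atan2(sin θ sin δ cos φ₁, cos δ − sin φ₁ sin φ₂) = atan2(0.0299, 0.8776) = 1.952°.
λ₂ = -75.753° + 1.952° = -73.80°.

26.22°, -73.80°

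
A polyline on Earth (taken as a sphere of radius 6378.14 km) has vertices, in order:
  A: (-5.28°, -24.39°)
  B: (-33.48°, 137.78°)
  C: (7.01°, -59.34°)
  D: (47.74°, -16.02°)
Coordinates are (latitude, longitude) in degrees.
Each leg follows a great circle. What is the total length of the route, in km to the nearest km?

Leg A→B: central angle 2.4037 rad, distance 15331.1 km.
Leg B→C: central angle 2.6031 rad, distance 16603.0 km.
Leg C→D: central angle 0.9571 rad, distance 6104.2 km.
Total: 15331.1 + 16603.0 + 6104.2 ≈ 38038 km.

38038 km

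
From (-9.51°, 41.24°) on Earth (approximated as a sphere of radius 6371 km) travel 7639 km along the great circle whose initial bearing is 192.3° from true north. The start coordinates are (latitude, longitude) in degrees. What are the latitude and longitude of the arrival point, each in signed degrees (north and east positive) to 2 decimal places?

Angular distance δ = d/R = 7639/6371 = 1.19903 rad; initial bearing θ = 3.3563 rad.
sin φ₂ = sin φ₁ cos δ + cos φ₁ sin δ cos θ = (-0.1652)(0.3633) + (0.9863)(0.9317)(-0.9770) = -0.9578, so φ₂ = -73.30°.
Δλ = atan2(sin θ sin δ cos φ₁, cos δ − sin φ₁ sin φ₂) = atan2(-0.1957, 0.2050) = -43.675°.
λ₂ = 41.240° − 43.675° = -2.44°.

-73.30°, -2.44°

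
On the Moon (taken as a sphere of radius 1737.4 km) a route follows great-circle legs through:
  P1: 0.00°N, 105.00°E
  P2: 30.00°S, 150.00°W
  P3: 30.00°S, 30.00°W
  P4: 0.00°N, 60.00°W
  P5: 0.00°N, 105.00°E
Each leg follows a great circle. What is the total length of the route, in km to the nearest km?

12328 km

Leg P1→P2: central angle 1.7969 rad, distance 3121.9 km.
Leg P2→P3: central angle 1.6961 rad, distance 2946.8 km.
Leg P3→P4: central angle 0.7227 rad, distance 1255.7 km.
Leg P4→P5: central angle 2.8798 rad, distance 5003.4 km.
Total: 3121.9 + 2946.8 + 1255.7 + 5003.4 ≈ 12328 km.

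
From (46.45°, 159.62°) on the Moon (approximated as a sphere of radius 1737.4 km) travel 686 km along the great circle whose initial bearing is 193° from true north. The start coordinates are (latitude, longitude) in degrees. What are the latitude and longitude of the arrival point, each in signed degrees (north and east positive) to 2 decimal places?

24.25°, 154.17°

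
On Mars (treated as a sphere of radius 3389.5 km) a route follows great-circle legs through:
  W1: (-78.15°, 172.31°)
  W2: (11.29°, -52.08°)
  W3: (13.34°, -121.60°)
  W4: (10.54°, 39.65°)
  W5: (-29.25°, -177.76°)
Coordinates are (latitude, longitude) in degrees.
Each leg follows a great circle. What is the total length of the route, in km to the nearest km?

Leg W1→W2: central angle 1.9129 rad, distance 6483.9 km.
Leg W2→W3: central angle 1.1821 rad, distance 4006.6 km.
Leg W3→W4: central angle 2.6132 rad, distance 8857.5 km.
Leg W4→W5: central angle 2.4508 rad, distance 8306.9 km.
Total: 6483.9 + 4006.6 + 8857.5 + 8306.9 ≈ 27655 km.

27655 km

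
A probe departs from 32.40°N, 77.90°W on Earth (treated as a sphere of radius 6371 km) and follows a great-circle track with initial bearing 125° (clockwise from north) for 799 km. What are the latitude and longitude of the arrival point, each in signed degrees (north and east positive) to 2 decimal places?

28.10°, -71.23°

Angular distance δ = d/R = 799/6371 = 0.12541 rad; initial bearing θ = 2.1817 rad.
sin φ₂ = sin φ₁ cos δ + cos φ₁ sin δ cos θ = (0.5358)(0.9921) + (0.8443)(0.1251)(-0.5736) = 0.4710, so φ₂ = 28.10°.
Δλ = atan2(sin θ sin δ cos φ₁, cos δ − sin φ₁ sin φ₂) = atan2(0.0865, 0.7397) = 6.670°.
λ₂ = -77.900° + 6.670° = -71.23°.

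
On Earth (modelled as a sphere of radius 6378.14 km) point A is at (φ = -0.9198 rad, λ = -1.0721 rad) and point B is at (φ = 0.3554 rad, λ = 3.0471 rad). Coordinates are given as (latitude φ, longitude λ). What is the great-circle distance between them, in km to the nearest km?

Let φ₁ = -0.9198 rad, φ₂ = 0.3554 rad, and Δλ = -2.1640 rad.
cos c = sin φ₁ sin φ₂ + cos φ₁ cos φ₂ cos Δλ = (-0.7955)(0.3480) + (0.6060)(0.9375)(-0.5590) = -0.59438,
so c = arccos(-0.59438) = 2.20729 rad.
Distance = R·c = 6378.14 × 2.2073 ≈ 14078 km.

14078 km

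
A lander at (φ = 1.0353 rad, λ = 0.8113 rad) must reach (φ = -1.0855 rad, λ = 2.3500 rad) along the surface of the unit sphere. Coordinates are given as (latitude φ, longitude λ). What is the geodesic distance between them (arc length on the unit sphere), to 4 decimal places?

2.4235

Let φ₁ = 1.0353 rad, φ₂ = -1.0855 rad, and Δλ = 1.5387 rad.
cos c = sin φ₁ sin φ₂ + cos φ₁ cos φ₂ cos Δλ = (0.8600)(-0.8845) + (0.5103)(0.4665)(0.0321) = -0.75308,
so c = arccos(-0.75308) = 2.42352 rad.
On the unit sphere the arc length equals the central angle: 2.4235.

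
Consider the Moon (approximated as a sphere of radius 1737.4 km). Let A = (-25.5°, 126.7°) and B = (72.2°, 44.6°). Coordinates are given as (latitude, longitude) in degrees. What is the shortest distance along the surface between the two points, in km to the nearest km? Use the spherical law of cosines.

Let φ₁ = -0.4451 rad, φ₂ = 1.2601 rad, and Δλ = -1.4329 rad.
cos c = sin φ₁ sin φ₂ + cos φ₁ cos φ₂ cos Δλ = (-0.4305)(0.9521) + (0.9026)(0.3057)(0.1374) = -0.37198,
so c = arccos(-0.37198) = 1.95194 rad.
Distance = R·c = 1737.4 × 1.9519 ≈ 3391 km.

3391 km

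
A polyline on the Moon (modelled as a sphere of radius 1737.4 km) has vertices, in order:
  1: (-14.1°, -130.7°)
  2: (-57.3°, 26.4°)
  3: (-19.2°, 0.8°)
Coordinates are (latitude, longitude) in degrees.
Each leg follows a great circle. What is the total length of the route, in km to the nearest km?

4508 km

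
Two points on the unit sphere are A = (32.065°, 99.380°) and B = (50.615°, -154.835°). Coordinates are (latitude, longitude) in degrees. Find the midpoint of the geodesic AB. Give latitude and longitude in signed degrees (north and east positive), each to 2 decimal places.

The central angle between A and B is δ = 1.3036 rad.
With f = 0.5, the slerp weights are sin((1−f)δ)/sin δ = 0.6289 and sin(fδ)/sin δ = 0.6289.
Weighted sum of the unit vectors: (0.6289)·(-0.1381,0.8361,0.5309) + (0.6289)·(-0.5743,-0.2698,0.7729) = (-0.4481, 0.3562, 0.8200).
Converting back: φ = atan2(z, √(x²+y²)) = 55.08°, λ = atan2(y, x) = 141.52°.

55.08°, 141.52°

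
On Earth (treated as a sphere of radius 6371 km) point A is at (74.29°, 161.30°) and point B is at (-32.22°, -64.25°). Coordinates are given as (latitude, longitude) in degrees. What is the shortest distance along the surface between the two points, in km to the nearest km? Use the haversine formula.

14717 km

With latitudes φ₁ = 74.290°, φ₂ = -32.220° and longitude difference Δλ = 134.450°:
Haversine: a = sin²(Δφ/2) + cos φ₁ cos φ₂ sin²(Δλ/2) = 0.6421 + (0.2708)(0.8460)(0.8501) = 0.83684.
Central angle c = 2·arcsin(√a) = 2.30996 rad.
Distance = R·c = 6371 × 2.3100 ≈ 14717 km.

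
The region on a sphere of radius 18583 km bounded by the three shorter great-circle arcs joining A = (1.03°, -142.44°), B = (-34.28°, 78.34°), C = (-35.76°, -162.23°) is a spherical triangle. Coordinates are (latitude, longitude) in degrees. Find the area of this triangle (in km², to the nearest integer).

105000723 km²

Side lengths (central angles): a = 1.5711, b = 0.7183, c = 2.2597 rad; semiperimeter s = 2.2746.
By l'Huilier's theorem, tan(E/4) = √[tan(s/2) tan((s−a)/2) tan((s−b)/2) tan((s−c)/2)], giving spherical excess E = 0.3041 rad.
Area = E·R² = 0.3041 × (18583)² ≈ 105000723 km².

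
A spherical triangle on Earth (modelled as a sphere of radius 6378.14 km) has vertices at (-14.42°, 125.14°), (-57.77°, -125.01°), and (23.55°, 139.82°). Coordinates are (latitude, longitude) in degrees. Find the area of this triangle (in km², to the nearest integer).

27970192 km²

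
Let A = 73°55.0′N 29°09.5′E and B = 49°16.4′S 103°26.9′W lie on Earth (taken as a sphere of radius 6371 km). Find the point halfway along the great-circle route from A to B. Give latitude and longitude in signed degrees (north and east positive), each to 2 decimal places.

Central angle δ = 2.5878 rad. Interpolating on the sphere with fraction f = 0.5:
P = [sin((1−f)δ)·A + sin(fδ)·B] / sin δ = 1.8290·A + 1.8290·B in Cartesian coordinates,
giving P = (0.1650, -0.9137, 0.3713), i.e. latitude 21.80°, longitude -79.77°.

21.80°, -79.77°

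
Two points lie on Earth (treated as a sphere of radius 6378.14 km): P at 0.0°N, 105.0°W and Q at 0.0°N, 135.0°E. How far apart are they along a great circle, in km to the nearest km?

13358 km

With latitudes φ₁ = 0.000°, φ₂ = 0.000° and longitude difference Δλ = -120.000°:
cos c = sin φ₁ sin φ₂ + cos φ₁ cos φ₂ cos Δλ = (0.0000)(0.0000) + (1.0000)(1.0000)(-0.5000) = -0.50000,
so c = arccos(-0.50000) = 2.09440 rad.
Distance = R·c = 6378.14 × 2.0944 ≈ 13358 km.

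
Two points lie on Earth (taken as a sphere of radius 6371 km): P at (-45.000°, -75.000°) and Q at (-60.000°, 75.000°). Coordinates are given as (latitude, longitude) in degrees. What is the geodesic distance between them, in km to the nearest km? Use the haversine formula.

8025 km

In radians: φ₁ = -0.7854, φ₂ = -1.0472, Δλ = 150.000° = 2.6180 rad.
Haversine: a = sin²(Δφ/2) + cos φ₁ cos φ₂ sin²(Δλ/2) = 0.0170 + (0.7071)(0.5000)(0.9330) = 0.34691.
Central angle c = 2·arcsin(√a) = 1.25961 rad.
Distance = R·c = 6371 × 1.2596 ≈ 8025 km.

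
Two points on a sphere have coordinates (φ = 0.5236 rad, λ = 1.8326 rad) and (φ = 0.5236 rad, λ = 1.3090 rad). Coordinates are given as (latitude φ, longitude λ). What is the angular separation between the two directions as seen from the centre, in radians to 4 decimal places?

0.4521 rad

With latitudes φ₁ = 30.000°, φ₂ = 30.000° and longitude difference Δλ = -30.000°:
Haversine: a = sin²(Δφ/2) + cos φ₁ cos φ₂ sin²(Δλ/2) = 0.0000 + (0.8660)(0.8660)(0.0670) = 0.05024.
Central angle c = 2·arcsin(√a) = 0.45213 rad.
So the angular separation is 0.4521 rad.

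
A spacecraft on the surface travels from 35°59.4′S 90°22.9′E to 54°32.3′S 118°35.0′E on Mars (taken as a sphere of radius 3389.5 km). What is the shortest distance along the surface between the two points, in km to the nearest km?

Let φ₁ = -0.6281 rad, φ₂ = -0.9519 rad, and Δλ = 0.4922 rad.
cos c = sin φ₁ sin φ₂ + cos φ₁ cos φ₂ cos Δλ = (-0.5876)(-0.8145) + (0.8091)(0.5802)(0.8813) = 0.89233,
so c = arccos(0.89233) = 0.46831 rad.
Distance = R·c = 3389.5 × 0.4683 ≈ 1587 km.

1587 km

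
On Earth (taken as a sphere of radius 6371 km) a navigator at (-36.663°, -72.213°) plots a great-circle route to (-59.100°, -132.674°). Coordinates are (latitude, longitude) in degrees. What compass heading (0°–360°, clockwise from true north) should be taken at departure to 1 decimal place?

With φ₁ = -0.6399, φ₂ = -1.0315, Δλ = -1.0552 rad, the forward-azimuth formula gives
θ = atan2( sin Δλ cos φ₂ , cos φ₁ sin φ₂ − sin φ₁ cos φ₂ cos Δλ ) = atan2(-0.4468, -0.5371) = -140.25°.
Adding 360° brings this into [0°, 360°): 219.8°.

219.8°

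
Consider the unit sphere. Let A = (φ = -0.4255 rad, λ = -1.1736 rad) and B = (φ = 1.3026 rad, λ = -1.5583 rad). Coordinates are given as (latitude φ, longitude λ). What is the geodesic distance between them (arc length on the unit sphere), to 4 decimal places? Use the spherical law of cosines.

1.7460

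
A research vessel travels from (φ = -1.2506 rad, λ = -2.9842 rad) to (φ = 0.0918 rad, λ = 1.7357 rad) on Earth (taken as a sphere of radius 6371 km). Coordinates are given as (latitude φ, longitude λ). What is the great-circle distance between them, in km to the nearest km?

10548 km

Let φ₁ = -1.2506 rad, φ₂ = 0.0918 rad, and Δλ = -1.5633 rad.
Haversine: a = sin²(Δφ/2) + cos φ₁ cos φ₂ sin²(Δλ/2) = 0.3868 + (0.3148)(0.9958)(0.4962) = 0.54233.
Central angle c = 2·arcsin(√a) = 1.65556 rad.
Distance = R·c = 6371 × 1.6556 ≈ 10548 km.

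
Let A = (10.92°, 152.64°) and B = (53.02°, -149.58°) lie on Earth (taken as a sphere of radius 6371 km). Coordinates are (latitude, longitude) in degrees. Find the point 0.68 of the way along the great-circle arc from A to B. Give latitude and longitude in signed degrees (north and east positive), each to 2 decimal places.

42.90°, -175.46°

Central angle δ = 1.0858 rad. Interpolating on the sphere with fraction f = 0.68:
P = [sin((1−f)δ)·A + sin(fδ)·B] / sin δ = 0.3849·A + 0.7608·B in Cartesian coordinates,
giving P = (-0.7303, -0.0580, 0.6807), i.e. latitude 42.90°, longitude -175.46°.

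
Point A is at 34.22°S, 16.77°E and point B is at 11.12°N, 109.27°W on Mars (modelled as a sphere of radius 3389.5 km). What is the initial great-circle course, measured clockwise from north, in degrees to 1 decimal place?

Δλ = -126.040° = -2.1998 rad.
y = sin Δλ · cos φ₂ = (-0.8086)(0.9812) = -0.7934
x = cos φ₁ sin φ₂ − sin φ₁ cos φ₂ cos Δλ = (0.8269)(0.1929) − (-0.5624)(0.9812)(-0.5883) = -0.1652
θ = atan2(y, x) = -101.76°; adding 360° gives 258.2°.

258.2°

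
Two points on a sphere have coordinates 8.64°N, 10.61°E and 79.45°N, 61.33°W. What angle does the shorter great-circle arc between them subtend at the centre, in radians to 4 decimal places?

With latitudes φ₁ = 8.640°, φ₂ = 79.450° and longitude difference Δλ = -71.940°:
Haversine: a = sin²(Δφ/2) + cos φ₁ cos φ₂ sin²(Δλ/2) = 0.3356 + (0.9887)(0.1831)(0.3450) = 0.39810.
Central angle c = 2·arcsin(√a) = 1.36556 rad.
So the angular separation is 1.3656 rad.

1.3656 rad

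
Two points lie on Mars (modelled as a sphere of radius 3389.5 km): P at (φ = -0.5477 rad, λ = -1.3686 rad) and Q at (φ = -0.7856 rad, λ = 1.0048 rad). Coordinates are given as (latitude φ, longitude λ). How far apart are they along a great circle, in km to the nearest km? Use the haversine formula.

5547 km

With latitudes φ₁ = -31.381°, φ₂ = -45.012° and longitude difference Δλ = 135.986°:
Haversine: a = sin²(Δφ/2) + cos φ₁ cos φ₂ sin²(Δλ/2) = 0.0141 + (0.8537)(0.7070)(0.8596) = 0.53289.
Central angle c = 2·arcsin(√a) = 1.63662 rad.
Distance = R·c = 3389.5 × 1.6366 ≈ 5547 km.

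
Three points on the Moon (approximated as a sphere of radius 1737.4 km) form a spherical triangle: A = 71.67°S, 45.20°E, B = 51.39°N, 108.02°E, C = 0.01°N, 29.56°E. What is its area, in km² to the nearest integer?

Side lengths (central angles): a = 1.4455, b = 1.2633, c = 2.2812 rad; semiperimeter s = 2.4950.
By l'Huilier's theorem, tan(E/4) = √[tan(s/2) tan((s−a)/2) tan((s−b)/2) tan((s−c)/2)], giving spherical excess E = 1.3901 rad.
Area = E·R² = 1.3901 × (1737.4)² ≈ 4195986 km².

4195986 km²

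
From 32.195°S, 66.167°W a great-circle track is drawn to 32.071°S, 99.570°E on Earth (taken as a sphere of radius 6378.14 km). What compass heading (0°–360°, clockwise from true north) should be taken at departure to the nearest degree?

Δλ = 165.737° = 2.8927 rad.
y = sin Δλ · cos φ₂ = (0.2464)(0.8474) = 0.2088
x = cos φ₁ sin φ₂ − sin φ₁ cos φ₂ cos Δλ = (0.8462)(-0.5310) − (-0.5328)(0.8474)(-0.9692) = -0.8869
θ = atan2(y, x) = 166.75°, so the bearing is 167°.

167°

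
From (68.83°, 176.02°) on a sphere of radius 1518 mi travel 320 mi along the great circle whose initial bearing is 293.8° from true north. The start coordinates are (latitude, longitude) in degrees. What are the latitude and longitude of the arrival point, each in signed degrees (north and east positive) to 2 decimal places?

70.45°, 141.12°

Angular distance δ = d/R = 320/1518 = 0.21080 rad; initial bearing θ = 5.1278 rad.
sin φ₂ = sin φ₁ cos δ + cos φ₁ sin δ cos θ = (0.9325)(0.9779) + (0.3611)(0.2092)(0.4035) = 0.9424, so φ₂ = 70.45°.
Δλ = atan2(sin θ sin δ cos φ₁, cos δ − sin φ₁ sin φ₂) = atan2(-0.0691, 0.0991) = -34.904°.
λ₂ = 176.020° − 34.904° = 141.12°.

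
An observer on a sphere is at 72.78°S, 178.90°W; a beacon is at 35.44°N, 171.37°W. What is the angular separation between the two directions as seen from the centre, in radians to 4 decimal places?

1.8910 rad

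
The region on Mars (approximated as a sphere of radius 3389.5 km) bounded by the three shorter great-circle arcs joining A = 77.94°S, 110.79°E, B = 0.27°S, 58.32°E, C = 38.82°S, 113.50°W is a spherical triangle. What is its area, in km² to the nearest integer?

5572844 km²

Side lengths (central angles): a = 2.4469, b = 1.0512, c = 1.4385 rad; semiperimeter s = 2.4683.
By l'Huilier's theorem, tan(E/4) = √[tan(s/2) tan((s−a)/2) tan((s−b)/2) tan((s−c)/2)], giving spherical excess E = 0.4851 rad.
Area = E·R² = 0.4851 × (3389.5)² ≈ 5572844 km².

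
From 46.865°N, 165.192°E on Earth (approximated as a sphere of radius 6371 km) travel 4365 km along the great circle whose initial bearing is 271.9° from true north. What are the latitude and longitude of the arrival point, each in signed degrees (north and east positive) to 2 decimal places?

35.41°, 114.30°

Angular distance δ = d/R = 4365/6371 = 0.68514 rad; initial bearing θ = 4.7456 rad.
sin φ₂ = sin φ₁ cos δ + cos φ₁ sin δ cos θ = (0.7297)(0.7743) + (0.6837)(0.6328)(0.0332) = 0.5794, so φ₂ = 35.41°.
Δλ = atan2(sin θ sin δ cos φ₁, cos δ − sin φ₁ sin φ₂) = atan2(-0.4324, 0.3515) = -50.892°.
λ₂ = 165.192° − 50.892° = 114.30°.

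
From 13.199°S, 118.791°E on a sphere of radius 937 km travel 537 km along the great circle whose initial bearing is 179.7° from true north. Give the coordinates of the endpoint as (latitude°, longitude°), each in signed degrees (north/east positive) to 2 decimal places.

Angular distance δ = d/R = 537/937 = 0.57311 rad; initial bearing θ = 3.1364 rad.
sin φ₂ = sin φ₁ cos δ + cos φ₁ sin δ cos θ = (-0.2283)(0.8402) + (0.9736)(0.5422)(-1.0000) = -0.7198, so φ₂ = -46.03°.
Δλ = atan2(sin θ sin δ cos φ₁, cos δ − sin φ₁ sin φ₂) = atan2(0.0028, 0.6759) = 0.234°.
λ₂ = 118.791° + 0.234° = 119.03°.

-46.03°, 119.03°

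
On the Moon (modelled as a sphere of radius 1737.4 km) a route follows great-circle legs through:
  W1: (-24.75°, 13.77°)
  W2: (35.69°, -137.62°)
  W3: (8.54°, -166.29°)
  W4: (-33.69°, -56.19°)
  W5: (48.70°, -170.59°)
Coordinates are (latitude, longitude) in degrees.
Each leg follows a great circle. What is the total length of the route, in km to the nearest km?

Leg W1→W2: central angle 2.6720 rad, distance 4642.4 km.
Leg W2→W3: central angle 0.6578 rad, distance 1142.9 km.
Leg W3→W4: central angle 1.9446 rad, distance 3378.5 km.
Leg W4→W5: central angle 2.2700 rad, distance 3943.8 km.
Total: 4642.4 + 1142.9 + 3378.5 + 3943.8 ≈ 13108 km.

13108 km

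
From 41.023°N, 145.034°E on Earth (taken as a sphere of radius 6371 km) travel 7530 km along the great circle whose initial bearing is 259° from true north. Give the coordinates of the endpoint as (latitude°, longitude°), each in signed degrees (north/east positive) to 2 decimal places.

Angular distance δ = d/R = 7530/6371 = 1.18192 rad; initial bearing θ = 4.5204 rad.
sin φ₂ = sin φ₁ cos δ + cos φ₁ sin δ cos θ = (0.6564)(0.3792) + (0.7544)(0.9253)(-0.1908) = 0.1157, so φ₂ = 6.64°.
Δλ = atan2(sin θ sin δ cos φ₁, cos δ − sin φ₁ sin φ₂) = atan2(-0.6853, 0.3032) = -66.131°.
λ₂ = 145.034° − 66.131° = 78.90°.

6.64°, 78.90°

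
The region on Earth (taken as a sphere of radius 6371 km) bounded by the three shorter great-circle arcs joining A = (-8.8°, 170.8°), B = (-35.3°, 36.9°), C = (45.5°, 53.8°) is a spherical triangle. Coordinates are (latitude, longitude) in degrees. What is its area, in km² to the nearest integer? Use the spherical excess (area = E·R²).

103689448 km²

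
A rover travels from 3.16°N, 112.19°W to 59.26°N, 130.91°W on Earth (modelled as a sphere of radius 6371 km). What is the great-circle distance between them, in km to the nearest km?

6443 km

Let φ₁ = 0.0552 rad, φ₂ = 1.0343 rad, and Δλ = -0.3267 rad.
cos c = sin φ₁ sin φ₂ + cos φ₁ cos φ₂ cos Δλ = (0.0551)(0.8595) + (0.9985)(0.5111)(0.9471) = 0.53075,
so c = arccos(0.53075) = 1.01132 rad.
Distance = R·c = 6371 × 1.0113 ≈ 6443 km.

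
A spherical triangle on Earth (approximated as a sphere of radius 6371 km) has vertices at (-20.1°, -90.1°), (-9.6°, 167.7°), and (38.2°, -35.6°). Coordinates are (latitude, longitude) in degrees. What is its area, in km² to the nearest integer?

92153600 km²

Side lengths (central angles): a = 2.5232, b = 1.3530, c = 1.7096 rad; semiperimeter s = 2.7929.
By l'Huilier's theorem, tan(E/4) = √[tan(s/2) tan((s−a)/2) tan((s−b)/2) tan((s−c)/2)], giving spherical excess E = 2.2704 rad.
Area = E·R² = 2.2704 × (6371)² ≈ 92153600 km².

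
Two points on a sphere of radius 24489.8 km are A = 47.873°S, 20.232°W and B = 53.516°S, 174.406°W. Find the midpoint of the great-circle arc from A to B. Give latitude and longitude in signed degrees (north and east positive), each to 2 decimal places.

-79.29°, -82.61°

The central angle between A and B is δ = 1.3312 rad.
With f = 0.5, the slerp weights are sin((1−f)δ)/sin δ = 0.6357 and sin(fδ)/sin δ = 0.6357.
Weighted sum of the unit vectors: (0.6357)·(0.6294,-0.2320,-0.7417) + (0.6357)·(-0.5918,-0.0580,-0.8040) = (0.0239, -0.1843, -0.9826).
Converting back: φ = atan2(z, √(x²+y²)) = -79.29°, λ = atan2(y, x) = -82.61°.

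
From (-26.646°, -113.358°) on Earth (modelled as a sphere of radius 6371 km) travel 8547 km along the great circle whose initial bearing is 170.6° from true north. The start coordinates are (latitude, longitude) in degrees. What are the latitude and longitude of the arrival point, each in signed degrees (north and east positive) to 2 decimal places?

-73.87°, 31.71°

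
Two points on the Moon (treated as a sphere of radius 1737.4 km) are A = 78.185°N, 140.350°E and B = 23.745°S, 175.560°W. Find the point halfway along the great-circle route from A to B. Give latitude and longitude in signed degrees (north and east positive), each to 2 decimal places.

Central angle δ = 1.8333 rad. Interpolating on the sphere with fraction f = 0.5:
P = [sin((1−f)δ)·A + sin(fδ)·B] / sin δ = 0.8217·A + 0.8217·B in Cartesian coordinates,
giving P = (-0.8795, 0.0491, 0.4734), i.e. latitude 28.26°, longitude 176.80°.

28.26°, 176.80°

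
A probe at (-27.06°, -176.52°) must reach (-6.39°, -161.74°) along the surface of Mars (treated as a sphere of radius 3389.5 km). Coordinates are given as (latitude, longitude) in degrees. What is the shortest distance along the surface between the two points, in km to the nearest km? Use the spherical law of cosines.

1479 km

In radians: φ₁ = -0.4723, φ₂ = -0.1115, Δλ = 14.780° = 0.2580 rad.
cos c = sin φ₁ sin φ₂ + cos φ₁ cos φ₂ cos Δλ = (-0.4549)(-0.1113) + (0.8905)(0.9938)(0.9669) = 0.90635,
so c = arccos(0.90635) = 0.43624 rad.
Distance = R·c = 3389.5 × 0.4362 ≈ 1479 km.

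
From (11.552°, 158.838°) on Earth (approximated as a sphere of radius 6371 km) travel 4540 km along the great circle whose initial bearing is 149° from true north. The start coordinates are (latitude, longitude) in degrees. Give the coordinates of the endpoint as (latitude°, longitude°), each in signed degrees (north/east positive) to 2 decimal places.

Angular distance δ = d/R = 4540/6371 = 0.71260 rad; initial bearing θ = 2.6005 rad.
sin φ₂ = sin φ₁ cos δ + cos φ₁ sin δ cos θ = (0.2003)(0.7567) + (0.9797)(0.6538)(-0.8572) = -0.3975, so φ₂ = -23.42°.
Δλ = atan2(sin θ sin δ cos φ₁, cos δ − sin φ₁ sin φ₂) = atan2(0.3299, 0.8363) = 21.529°.
λ₂ = 158.838° + 21.529° = 180.37° → -179.63° after wrapping to (−180°, 180°].

-23.42°, -179.63°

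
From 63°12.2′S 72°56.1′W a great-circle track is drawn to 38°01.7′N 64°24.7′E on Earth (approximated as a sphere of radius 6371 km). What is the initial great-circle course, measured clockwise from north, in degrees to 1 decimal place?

114.2°

Δλ = 137.347° = 2.3972 rad.
y = sin Δλ · cos φ₂ = (0.6776)(0.7877) = 0.5337
x = cos φ₁ sin φ₂ − sin φ₁ cos φ₂ cos Δλ = (0.4508)(0.6161) − (-0.8926)(0.7877)(-0.7355) = -0.2394
θ = atan2(y, x) = 114.16°, so the bearing is 114.2°.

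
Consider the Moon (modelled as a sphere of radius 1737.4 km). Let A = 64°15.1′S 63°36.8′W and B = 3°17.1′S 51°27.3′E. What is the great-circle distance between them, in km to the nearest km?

2959 km

Let φ₁ = -1.1214 rad, φ₂ = -0.0573 rad, and Δλ = 2.0083 rad.
cos c = sin φ₁ sin φ₂ + cos φ₁ cos φ₂ cos Δλ = (-0.9007)(-0.0573) + (0.4344)(0.9984)(-0.4237) = -0.13215,
so c = arccos(-0.13215) = 1.70333 rad.
Distance = R·c = 1737.4 × 1.7033 ≈ 2959 km.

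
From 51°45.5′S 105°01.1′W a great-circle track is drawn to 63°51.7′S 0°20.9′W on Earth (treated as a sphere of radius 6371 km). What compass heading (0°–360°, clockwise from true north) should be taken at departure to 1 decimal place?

146.5°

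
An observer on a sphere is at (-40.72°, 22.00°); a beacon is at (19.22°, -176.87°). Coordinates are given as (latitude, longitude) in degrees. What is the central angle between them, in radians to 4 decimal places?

2.6724 rad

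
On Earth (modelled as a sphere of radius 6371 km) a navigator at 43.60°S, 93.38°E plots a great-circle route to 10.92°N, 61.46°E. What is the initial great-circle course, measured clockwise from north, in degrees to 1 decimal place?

323.9°

Δλ = -31.920° = -0.5571 rad.
y = sin Δλ · cos φ₂ = (-0.5287)(0.9819) = -0.5192
x = cos φ₁ sin φ₂ − sin φ₁ cos φ₂ cos Δλ = (0.7242)(0.1894) − (-0.6896)(0.9819)(0.8488) = 0.7119
θ = atan2(y, x) = -36.10°; adding 360° gives 323.9°.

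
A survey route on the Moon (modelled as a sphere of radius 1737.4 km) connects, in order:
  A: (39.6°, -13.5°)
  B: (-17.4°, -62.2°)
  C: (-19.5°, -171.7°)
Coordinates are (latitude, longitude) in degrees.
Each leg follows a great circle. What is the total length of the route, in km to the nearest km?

5289 km

Leg A→B: central angle 1.2717 rad, distance 2209.5 km.
Leg B→C: central angle 1.7726 rad, distance 3079.7 km.
Total: 2209.5 + 3079.7 ≈ 5289 km.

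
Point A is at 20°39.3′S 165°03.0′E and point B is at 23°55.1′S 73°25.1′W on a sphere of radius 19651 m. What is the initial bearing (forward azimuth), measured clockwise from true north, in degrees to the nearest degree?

With φ₁ = -0.3605, φ₂ = -0.4175, Δλ = 2.1211 rad, the forward-azimuth formula gives
θ = atan2( sin Δλ cos φ₂ , cos φ₁ sin φ₂ − sin φ₁ cos φ₂ cos Δλ ) = atan2(0.7792, -0.5480) = 125.12°.
So the initial bearing is 125°.

125°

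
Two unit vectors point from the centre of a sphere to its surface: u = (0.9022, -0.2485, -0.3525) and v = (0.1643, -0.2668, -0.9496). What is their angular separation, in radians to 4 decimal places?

u·v = 0.5493; |u| = 1.0000, |v| = 1.0000.
cos θ = (u·v)/(|u||v|) = 0.5493, so θ = 0.9893 rad.

0.9893 rad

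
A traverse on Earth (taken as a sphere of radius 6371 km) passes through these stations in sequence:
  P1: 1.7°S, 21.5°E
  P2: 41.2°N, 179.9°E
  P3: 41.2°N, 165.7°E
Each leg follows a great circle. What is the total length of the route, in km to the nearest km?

16304 km

Leg P1→P2: central angle 2.3729 rad, distance 15117.7 km.
Leg P2→P3: central angle 0.1863 rad, distance 1186.7 km.
Total: 15117.7 + 1186.7 ≈ 16304 km.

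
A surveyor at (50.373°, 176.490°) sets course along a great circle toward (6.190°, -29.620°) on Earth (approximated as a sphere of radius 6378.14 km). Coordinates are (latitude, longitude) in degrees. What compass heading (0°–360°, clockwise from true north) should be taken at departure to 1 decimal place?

30.0°

With φ₁ = 0.8792, φ₂ = 0.1080, Δλ = 2.6859 rad, the forward-azimuth formula gives
θ = atan2( sin Δλ cos φ₂ , cos φ₁ sin φ₂ − sin φ₁ cos φ₂ cos Δλ ) = atan2(0.4375, 0.7564) = 30.05°.
So the initial bearing is 30.0°.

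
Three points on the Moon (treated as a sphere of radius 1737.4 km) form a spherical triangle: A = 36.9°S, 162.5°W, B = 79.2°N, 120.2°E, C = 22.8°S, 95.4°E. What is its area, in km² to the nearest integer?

7354028 km²

Side lengths (central angles): a = 1.7966, b = 1.4926, c = 2.1614 rad; semiperimeter s = 2.7253.
By l'Huilier's theorem, tan(E/4) = √[tan(s/2) tan((s−a)/2) tan((s−b)/2) tan((s−c)/2)], giving spherical excess E = 2.4363 rad.
Area = E·R² = 2.4363 × (1737.4)² ≈ 7354028 km².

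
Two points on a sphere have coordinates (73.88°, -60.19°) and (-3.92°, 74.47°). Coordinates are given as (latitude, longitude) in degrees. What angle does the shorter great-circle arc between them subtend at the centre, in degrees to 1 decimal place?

105.1°

With latitudes φ₁ = 73.880°, φ₂ = -3.920° and longitude difference Δλ = 134.660°:
Haversine: a = sin²(Δφ/2) + cos φ₁ cos φ₂ sin²(Δλ/2) = 0.3943 + (0.2777)(0.9977)(0.8514) = 0.63019.
Central angle c = 2·arcsin(√a) = 1.83421 rad.
So the angular separation is 105.1°.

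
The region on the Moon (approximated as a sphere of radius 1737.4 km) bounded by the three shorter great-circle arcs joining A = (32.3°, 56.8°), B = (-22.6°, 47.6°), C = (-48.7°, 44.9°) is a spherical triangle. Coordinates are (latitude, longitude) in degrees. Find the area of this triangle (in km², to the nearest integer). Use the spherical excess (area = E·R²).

79167 km²

Side lengths (central angles): a = 0.4571, b = 1.4258, c = 0.9704 rad; semiperimeter s = 1.4267.
By l'Huilier's theorem, tan(E/4) = √[tan(s/2) tan((s−a)/2) tan((s−b)/2) tan((s−c)/2)], giving spherical excess E = 0.0262 rad.
Area = E·R² = 0.0262 × (1737.4)² ≈ 79167 km².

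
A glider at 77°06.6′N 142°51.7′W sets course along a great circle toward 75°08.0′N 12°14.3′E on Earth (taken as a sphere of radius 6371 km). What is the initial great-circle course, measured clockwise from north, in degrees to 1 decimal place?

13.7°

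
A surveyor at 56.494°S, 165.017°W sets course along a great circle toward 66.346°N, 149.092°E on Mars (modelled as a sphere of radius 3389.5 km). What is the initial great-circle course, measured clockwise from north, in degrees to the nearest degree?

With φ₁ = -0.9860, φ₂ = 1.1580, Δλ = -0.8009 rad, the forward-azimuth formula gives
θ = atan2( sin Δλ cos φ₂ , cos φ₁ sin φ₂ − sin φ₁ cos φ₂ cos Δλ ) = atan2(-0.2881, 0.7385) = -21.31°.
Adding 360° brings this into [0°, 360°): 339°.

339°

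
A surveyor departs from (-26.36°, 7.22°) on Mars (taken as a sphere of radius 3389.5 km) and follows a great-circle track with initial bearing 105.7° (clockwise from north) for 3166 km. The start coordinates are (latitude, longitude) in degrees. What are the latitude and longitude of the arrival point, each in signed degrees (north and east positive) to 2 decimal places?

Angular distance δ = d/R = 3166/3389.5 = 0.93406 rad; initial bearing θ = 1.8448 rad.
sin φ₂ = sin φ₁ cos δ + cos φ₁ sin δ cos θ = (-0.4440)(0.5946) + (0.8960)(0.8040)(-0.2706) = -0.4589, so φ₂ = -27.32°.
Δλ = atan2(sin θ sin δ cos φ₁, cos δ − sin φ₁ sin φ₂) = atan2(0.6936, 0.3908) = 60.600°.
λ₂ = 7.220° + 60.600° = 67.82°.

-27.32°, 67.82°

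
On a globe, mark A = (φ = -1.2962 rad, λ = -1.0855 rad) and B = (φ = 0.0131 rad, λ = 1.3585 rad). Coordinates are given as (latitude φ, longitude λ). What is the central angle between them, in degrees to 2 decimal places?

With latitudes φ₁ = -74.267°, φ₂ = 0.751° and longitude difference Δλ = 140.031°:
cos c = sin φ₁ sin φ₂ + cos φ₁ cos φ₂ cos Δλ = (-0.9625)(0.0131) + (0.2712)(0.9999)(-0.7664) = -0.22040,
so c = arccos(-0.22040) = 1.79303 rad.
So the angular separation is 102.73°.

102.73°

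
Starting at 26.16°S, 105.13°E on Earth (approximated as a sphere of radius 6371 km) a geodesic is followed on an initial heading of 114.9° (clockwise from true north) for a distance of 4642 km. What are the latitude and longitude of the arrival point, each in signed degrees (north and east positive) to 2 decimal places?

Angular distance δ = d/R = 4642/6371 = 0.72861 rad; initial bearing θ = 2.0054 rad.
sin φ₂ = sin φ₁ cos δ + cos φ₁ sin δ cos θ = (-0.4409)(0.7461) + (0.8976)(0.6658)(-0.4210) = -0.5806, so φ₂ = -35.49°.
Δλ = atan2(sin θ sin δ cos φ₁, cos δ − sin φ₁ sin φ₂) = atan2(0.5421, 0.4901) = 47.881°.
λ₂ = 105.130° + 47.881° = 153.01°.

-35.49°, 153.01°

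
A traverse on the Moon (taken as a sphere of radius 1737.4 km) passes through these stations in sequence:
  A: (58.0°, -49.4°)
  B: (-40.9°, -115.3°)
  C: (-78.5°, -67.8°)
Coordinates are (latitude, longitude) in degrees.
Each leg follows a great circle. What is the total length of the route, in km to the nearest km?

Leg A→B: central angle 1.9733 rad, distance 3428.4 km.
Leg B→C: central angle 0.7327 rad, distance 1272.9 km.
Total: 3428.4 + 1272.9 ≈ 4701 km.

4701 km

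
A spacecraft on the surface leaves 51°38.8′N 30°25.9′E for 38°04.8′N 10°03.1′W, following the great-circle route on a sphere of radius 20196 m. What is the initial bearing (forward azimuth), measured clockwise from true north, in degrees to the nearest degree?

260°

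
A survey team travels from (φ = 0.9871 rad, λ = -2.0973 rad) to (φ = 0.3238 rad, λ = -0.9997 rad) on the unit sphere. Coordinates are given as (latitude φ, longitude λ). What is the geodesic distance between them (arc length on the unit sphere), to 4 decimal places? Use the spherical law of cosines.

In radians: φ₁ = 0.9871, φ₂ = 0.3238, Δλ = 62.888° = 1.0976 rad.
cos c = sin φ₁ sin φ₂ + cos φ₁ cos φ₂ cos Δλ = (0.8344)(0.3182) + (0.5511)(0.9480)(0.4557) = 0.50360,
so c = arccos(0.50360) = 1.04304 rad.
On the unit sphere the arc length equals the central angle: 1.0430.

1.0430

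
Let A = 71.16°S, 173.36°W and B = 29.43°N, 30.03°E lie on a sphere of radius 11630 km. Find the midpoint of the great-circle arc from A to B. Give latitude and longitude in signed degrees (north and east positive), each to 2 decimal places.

The central angle between A and B is δ = 2.3792 rad.
With f = 0.5, the slerp weights are sin((1−f)δ)/sin δ = 1.3440 and sin(fδ)/sin δ = 1.3440.
Weighted sum of the unit vectors: (1.3440)·(-0.3208,-0.0373,-0.9464) + (1.3440)·(0.7540,0.4359,0.4914) = (0.5823, 0.5356, -0.6116).
Converting back: φ = atan2(z, √(x²+y²)) = -37.70°, λ = atan2(y, x) = 42.61°.

-37.70°, 42.61°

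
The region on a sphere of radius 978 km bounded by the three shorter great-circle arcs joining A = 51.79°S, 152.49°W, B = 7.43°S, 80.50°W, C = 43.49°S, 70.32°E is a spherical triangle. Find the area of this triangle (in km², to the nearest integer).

Side lengths (central angles): a = 2.1402, b = 1.3576, c = 1.2753 rad; semiperimeter s = 2.3865.
By l'Huilier's theorem, tan(E/4) = √[tan(s/2) tan((s−a)/2) tan((s−b)/2) tan((s−c)/2)], giving spherical excess E = 1.2786 rad.
Area = E·R² = 1.2786 × (978)² ≈ 1222968 km².

1222968 km²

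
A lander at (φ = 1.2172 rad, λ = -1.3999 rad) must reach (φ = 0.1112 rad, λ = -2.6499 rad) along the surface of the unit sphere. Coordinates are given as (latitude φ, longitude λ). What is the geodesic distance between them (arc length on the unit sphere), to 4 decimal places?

1.3565

Let φ₁ = 1.2172 rad, φ₂ = 0.1112 rad, and Δλ = -1.2500 rad.
cos c = sin φ₁ sin φ₂ + cos φ₁ cos φ₂ cos Δλ = (0.9381)(0.1110) + (0.3463)(0.9938)(0.3153) = 0.21262,
so c = arccos(0.21262) = 1.35654 rad.
On the unit sphere the arc length equals the central angle: 1.3565.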